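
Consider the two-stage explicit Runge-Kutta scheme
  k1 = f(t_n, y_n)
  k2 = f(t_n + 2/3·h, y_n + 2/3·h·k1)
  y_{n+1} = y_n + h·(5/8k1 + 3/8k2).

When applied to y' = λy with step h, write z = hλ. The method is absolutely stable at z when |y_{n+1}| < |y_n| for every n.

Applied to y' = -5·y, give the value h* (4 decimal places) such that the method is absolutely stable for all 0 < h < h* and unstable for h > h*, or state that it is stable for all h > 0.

With y'=λy (z=hλ):
  k1=λy_n ⇒ h·k1=z·y_n;  k2=λ(1+2/3z)y_n ⇒ h·k2=z(1+2/3z)y_n
  y_{n+1}/y_n = 1 + 5/8z + 3/8z(1+2/3z) = 1 + z + 1/4z²
  ⇒ R(z) = 1 + z + 1/4z².

Find x<0 with |R(x)|<1.
x=-0.73: |R|=0.4032
R=1: x+1/4x²=0 ⇒ x=−4=-4.0000; min R=1−1/(4·1/4)=0.0000>−1
Confirm numerically:
  x=-3.634: |R|=0.66749 <1
  x=-3.546: |R|=0.59753 <1
  x=-2.660: |R|=0.10890 <1
  x=-4.292: |R|=1.31332 >1
  x=-4.287: |R|=1.30759 >1
Stable set (-4.0000, 0).

(-4.0000,0); λ=-5 ⇒ h* = (4)/5 = 0.8000.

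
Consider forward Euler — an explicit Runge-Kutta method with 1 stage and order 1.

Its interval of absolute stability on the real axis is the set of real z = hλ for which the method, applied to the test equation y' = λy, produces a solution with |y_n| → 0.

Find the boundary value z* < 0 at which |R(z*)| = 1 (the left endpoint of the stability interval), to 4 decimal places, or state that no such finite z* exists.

On y'=λy, z=hλ:
  order 1, 1-stage ⇒ R(z)=1+z
  (e.g. R(-1.78)=-0.78000, |R|=0.78000)

Boundary: |R(x)|=1, x<0.
x=-1.78: |R|=0.7800
|R(-1.51)|=0.5100 |R(-1.13)|=0.1300 |R(-0.66)|=0.3400
Bisect:
  x_lo=-2.8597 |R|=1.8597  x_hi=-0.3046 |R|=0.6954
  mid=-1.58215 |R|=0.58215 →hi
  mid=-2.22094 |R|=1.22094 →lo
  mid=-1.90155 |R|=0.90155 →hi
  mid=-2.06124 |R|=1.06124 →lo
  mid=-1.98139 |R|=0.98139 →hi
  mid=-2.02132 |R|=1.02132 →lo
  mid=-2.00136 |R|=1.00136 →lo
  mid=-1.99137 |R|=0.99137 →hi
  mid=-1.99637 |R|=0.99637 →hi
  ...
  [-2.00011,-1.99995] ⇒ x*=-2.0000
Stable set (-2.0000, 0).

left endpoint -2.0000.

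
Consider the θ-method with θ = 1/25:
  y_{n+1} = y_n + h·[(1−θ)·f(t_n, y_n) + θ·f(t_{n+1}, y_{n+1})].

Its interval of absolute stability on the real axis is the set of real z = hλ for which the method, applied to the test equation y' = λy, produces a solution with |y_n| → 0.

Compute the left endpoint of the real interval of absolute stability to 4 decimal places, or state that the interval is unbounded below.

Test eqn y'=λy, z=hλ:
  y_{n+1} = y_n + z·[24/25·y_n + 1/25·y_{n+1}] ⇒ (1 − 1/25z)y_{n+1} = (1 + 24/25z)y_n
  R(z) = (1 + 24/25z)/(1 − 1/25z).

Find x<0 with |R(x)|<1.
x=-0.46: |R|=0.5483
R=−1: 1+24/25x = −1+1/25x ⇒ -23/25x=2 ⇒ x=2/(-23/25)=-2.1739
Confirm numerically:
  x=-2.005: |R|=0.85614 <1
  x=-1.673: |R|=0.56807 <1
  x=-1.123: |R|=0.07472 <1
  x=-2.772: |R|=1.49532 >1
  x=-2.558: |R|=1.32056 >1
  x=-2.458: |R|=1.23796 >1
Interval (-2.1739, 0).

left endpoint -2.1739.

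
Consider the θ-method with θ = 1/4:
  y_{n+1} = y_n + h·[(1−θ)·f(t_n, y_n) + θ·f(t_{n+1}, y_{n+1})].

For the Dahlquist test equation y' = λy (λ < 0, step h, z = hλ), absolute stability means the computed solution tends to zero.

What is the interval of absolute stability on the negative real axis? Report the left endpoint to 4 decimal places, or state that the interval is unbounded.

(-4.0000, 0).

Set f=λy, z=hλ:
  y_{n+1} = y_n + z·[3/4·y_n + 1/4·y_{n+1}] ⇒ (1 − 1/4z)y_{n+1} = (1 + 3/4z)y_n
  Hence R(z) = (1 + 3/4z)/(1 − 1/4z).

Solve |R(x)|<1 on ℝ⁻.
x=-1.41: |R|=0.0425
R=−1: 1+3/4x = −1+1/4x ⇒ -1/2x=2 ⇒ x=2/(-1/2)=-4.0000
Confirm numerically:
  x=-2.596: |R|=0.57429 <1
  x=-2.534: |R|=0.55127 <1
  x=-2.028: |R|=0.34572 <1
  x=-2.011: |R|=0.33821 <1
  x=-4.361: |R|=1.08635 >1
  x=-4.294: |R|=1.07089 >1
So |R|<1 on (-4.0000, 0).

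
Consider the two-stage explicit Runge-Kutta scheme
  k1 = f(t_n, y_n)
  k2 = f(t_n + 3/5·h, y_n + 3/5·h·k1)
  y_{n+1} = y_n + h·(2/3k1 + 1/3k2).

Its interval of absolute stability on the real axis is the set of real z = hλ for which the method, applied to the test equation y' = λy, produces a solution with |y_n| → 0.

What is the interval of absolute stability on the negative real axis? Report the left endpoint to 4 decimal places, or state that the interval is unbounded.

(-5.0000, 0).

Test eqn y'=λy, z=hλ:
  k1=λy_n ⇒ h·k1=z·y_n;  k2=λ(1+3/5z)y_n ⇒ h·k2=z(1+3/5z)y_n
  y_{n+1}/y_n = 1 + 2/3z + 1/3z(1+3/5z) = 1 + z + 1/5z²
  Hence R(z) = 1 + z + 1/5z².

Need |R(x)|<1, x<0.
x=-1.18: |R|=0.0985
R=1: x+1/5x²=0 ⇒ x=−5=-5.0000; min R=1−1/(4·1/5)=-0.2500>−1
Confirm numerically:
  x=-4.460: |R|=0.51832 <1
  x=-3.536: |R|=0.03534 <1
  x=-3.169: |R|=0.16049 <1
  x=-2.997: |R|=0.20060 <1
  x=-5.590: |R|=1.65962 >1
  x=-5.340: |R|=1.36312 >1
  x=-5.297: |R|=1.31464 >1
Stable set (-5.0000, 0).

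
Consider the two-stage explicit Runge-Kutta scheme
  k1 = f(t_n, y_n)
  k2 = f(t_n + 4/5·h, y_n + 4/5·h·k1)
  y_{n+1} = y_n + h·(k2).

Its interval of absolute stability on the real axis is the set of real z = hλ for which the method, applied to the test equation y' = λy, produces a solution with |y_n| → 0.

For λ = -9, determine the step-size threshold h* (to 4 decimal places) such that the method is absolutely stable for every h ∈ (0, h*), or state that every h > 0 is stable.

Set f=λy, z=hλ:
  k1=λy_n ⇒ h·k1=z·y_n;  k2=λ(1+4/5z)y_n ⇒ h·k2=z(1+4/5z)y_n
  y_{n+1}/y_n = 1 + z(1+4/5z) = 1 + z + 4/5z²
  ⇒ R(z) = 1 + z + 4/5z².

Boundary: |R(x)|=1, x<0.
x=-1.43: |R|=1.2059
R=1: x+4/5x²=0 ⇒ x=−5/4=-1.2500; min R=1−1/(4·4/5)=0.6875>−1
Confirm numerically:
  x=-1.037: |R|=0.82330 <1
  x=-1.036: |R|=0.82264 <1
  x=-0.696: |R|=0.69153 <1
  x=-1.681: |R|=1.57961 >1
  x=-1.350: |R|=1.10800 >1
  x=-1.307: |R|=1.05960 >1
Stable set (-1.2500, 0).

(-1.2500,0); λ=-9 ⇒ h* = (5/4)/9 = 0.1389.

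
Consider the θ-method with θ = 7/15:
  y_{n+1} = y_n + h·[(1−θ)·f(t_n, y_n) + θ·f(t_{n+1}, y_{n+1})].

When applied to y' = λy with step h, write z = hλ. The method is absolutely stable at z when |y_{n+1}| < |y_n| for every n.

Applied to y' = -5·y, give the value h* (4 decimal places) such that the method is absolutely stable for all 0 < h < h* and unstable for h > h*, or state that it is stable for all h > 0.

On y'=λy, z=hλ:
  y_{n+1} = y_n + z·[8/15·y_n + 7/15·y_{n+1}] ⇒ (1 − 7/15z)y_{n+1} = (1 + 8/15z)y_n
  R(z) = (1 + 8/15z)/(1 − 7/15z).

Solve |R(x)|<1 on ℝ⁻.
x=-1.43: |R|=0.1423
R=−1: 1+8/15x = −1+7/15x ⇒ -1/15x=2 ⇒ x=2/(-1/15)=-30.0000
Confirm numerically:
  x=-22.910: |R|=0.95957 <1
  x=-22.800: |R|=0.95876 <1
  x=-13.907: |R|=0.85676 <1
  x=-30.485: |R|=1.00212 >1
  x=-30.340: |R|=1.00150 >1
  x=-30.286: |R|=1.00126 >1
So |R|<1 on (-30.0000, 0).

(-30.0000,0); λ=-5 ⇒ h* = (30)/5 = 6.0000.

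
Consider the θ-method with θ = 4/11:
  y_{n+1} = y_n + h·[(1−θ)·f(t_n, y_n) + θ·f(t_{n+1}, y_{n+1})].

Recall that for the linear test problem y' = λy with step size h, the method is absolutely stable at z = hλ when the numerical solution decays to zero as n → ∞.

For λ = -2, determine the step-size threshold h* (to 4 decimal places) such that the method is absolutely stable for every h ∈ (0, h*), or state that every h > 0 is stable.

(-7.3333,0); λ=-2 ⇒ h* = (22/3)/2 = 3.6667.

On y'=λy, z=hλ:
  y_{n+1} = y_n + z·[7/11·y_n + 4/11·y_{n+1}] ⇒ (1 − 4/11z)y_{n+1} = (1 + 7/11z)y_n
  so R(z) = (1 + 7/11z)/(1 − 4/11z).

Need |R(x)|<1, x<0.
x=-0.77: |R|=0.3984
R=−1: 1+7/11x = −1+4/11x ⇒ -3/11x=2 ⇒ x=2/(-3/11)=-7.3333
Confirm numerically:
  x=-7.294: |R|=0.99706 <1
  x=-6.887: |R|=0.96526 <1
  x=-5.312: |R|=0.81196 <1
  x=-3.284: |R|=0.49669 <1
  x=-7.823: |R|=1.03473 >1
  x=-7.666: |R|=1.02395 >1
  x=-7.463: |R|=1.00952 >1
Stable set (-7.3333, 0).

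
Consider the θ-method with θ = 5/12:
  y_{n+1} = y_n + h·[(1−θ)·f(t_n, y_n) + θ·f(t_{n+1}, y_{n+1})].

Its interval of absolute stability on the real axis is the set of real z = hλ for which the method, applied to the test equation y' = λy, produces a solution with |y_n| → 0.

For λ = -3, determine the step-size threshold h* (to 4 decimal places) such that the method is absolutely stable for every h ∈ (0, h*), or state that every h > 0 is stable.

(-12.0000,0); λ=-3 ⇒ h* = (12)/3 = 4.0000.

With y'=λy (z=hλ):
  y_{n+1} = y_n + z·[7/12·y_n + 5/12·y_{n+1}] ⇒ (1 − 5/12z)y_{n+1} = (1 + 7/12z)y_n
  ⇒ R(z) = (1 + 7/12z)/(1 − 5/12z).

Find x<0 with |R(x)|<1.
x=-1.24: |R|=0.1824
R=−1: 1+7/12x = −1+5/12x ⇒ -1/6x=2 ⇒ x=2/(-1/6)=-12.0000
Confirm numerically:
  x=-9.467: |R|=0.91462 <1
  x=-8.012: |R|=0.84679 <1
  x=-7.402: |R|=0.81236 <1
  x=-5.833: |R|=0.70038 <1
  x=-12.264: |R|=1.00720 >1
  x=-12.251: |R|=1.00685 >1
  x=-12.201: |R|=1.00551 >1
Stable set (-12.0000, 0).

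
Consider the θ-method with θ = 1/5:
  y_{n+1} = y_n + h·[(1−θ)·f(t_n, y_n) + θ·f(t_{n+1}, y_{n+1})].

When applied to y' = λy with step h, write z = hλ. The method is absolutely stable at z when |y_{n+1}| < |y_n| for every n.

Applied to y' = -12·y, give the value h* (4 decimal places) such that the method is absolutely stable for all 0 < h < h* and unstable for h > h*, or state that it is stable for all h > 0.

(-3.3333,0); λ=-12 ⇒ h* = (10/3)/12 = 0.2778.

With y'=λy (z=hλ):
  y_{n+1} = y_n + z·[4/5·y_n + 1/5·y_{n+1}] ⇒ (1 − 1/5z)y_{n+1} = (1 + 4/5z)y_n
  Hence R(z) = (1 + 4/5z)/(1 − 1/5z).

Need |R(x)|<1, x<0.
x=-0.59: |R|=0.4723
R=−1: 1+4/5x = −1+1/5x ⇒ -3/5x=2 ⇒ x=2/(-3/5)=-3.3333
Confirm numerically:
  x=-2.289: |R|=0.57017 <1
  x=-2.043: |R|=0.45038 <1
  x=-1.833: |R|=0.34128 <1
  x=-3.480: |R|=1.05189 >1
  x=-3.384: |R|=1.01813 >1
Stable set (-3.3333, 0).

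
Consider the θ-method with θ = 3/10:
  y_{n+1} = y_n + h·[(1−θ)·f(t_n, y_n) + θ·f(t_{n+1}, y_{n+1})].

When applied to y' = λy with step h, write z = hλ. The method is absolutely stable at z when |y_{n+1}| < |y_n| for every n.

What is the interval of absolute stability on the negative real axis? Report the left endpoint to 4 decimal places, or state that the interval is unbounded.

Set f=λy, z=hλ:
  y_{n+1} = y_n + z·[7/10·y_n + 3/10·y_{n+1}] ⇒ (1 − 3/10z)y_{n+1} = (1 + 7/10z)y_n
  R(z) = (1 + 7/10z)/(1 − 3/10z).

Find x<0 with |R(x)|<1.
x=-0.79: |R|=0.3614
R=−1: 1+7/10x = −1+3/10x ⇒ -2/5x=2 ⇒ x=2/(-2/5)=-5.0000
Confirm numerically:
  x=-4.025: |R|=0.82333 <1
  x=-3.913: |R|=0.79999 <1
  x=-3.795: |R|=0.77461 <1
  x=-5.441: |R|=1.06701 >1
  x=-5.436: |R|=1.06629 >1
  x=-5.315: |R|=1.04856 >1
Stable set (-5.0000, 0).

z∈(-5.0000,0).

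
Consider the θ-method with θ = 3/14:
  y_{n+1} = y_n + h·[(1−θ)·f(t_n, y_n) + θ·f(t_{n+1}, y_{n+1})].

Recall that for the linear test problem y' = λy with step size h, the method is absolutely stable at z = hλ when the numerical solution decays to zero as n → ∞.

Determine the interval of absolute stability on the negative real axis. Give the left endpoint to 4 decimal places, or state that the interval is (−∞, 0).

On y'=λy, z=hλ:
  y_{n+1} = y_n + z·[11/14·y_n + 3/14·y_{n+1}] ⇒ (1 − 3/14z)y_{n+1} = (1 + 11/14z)y_n
  so R(z) = (1 + 11/14z)/(1 − 3/14z).

Boundary: |R(x)|=1, x<0.
x=-1.57: |R|=0.1748
R=−1: 1+11/14x = −1+3/14x ⇒ -4/7x=2 ⇒ x=2/(-4/7)=-3.5000
Confirm numerically:
  x=-3.164: |R|=0.88558 <1
  x=-2.868: |R|=0.77632 <1
  x=-2.476: |R|=0.61770 <1
  x=-2.473: |R|=0.61642 <1
  x=-3.808: |R|=1.09692 >1
  x=-3.592: |R|=1.02971 >1
So |R|<1 on (-3.5000, 0).

(-3.5000, 0).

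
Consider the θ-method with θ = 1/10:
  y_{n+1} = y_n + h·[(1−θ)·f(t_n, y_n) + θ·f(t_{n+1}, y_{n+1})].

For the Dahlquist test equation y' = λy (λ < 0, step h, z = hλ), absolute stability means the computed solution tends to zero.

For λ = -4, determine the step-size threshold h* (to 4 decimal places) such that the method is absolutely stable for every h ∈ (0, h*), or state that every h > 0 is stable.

(-2.5000,0); λ=-4 ⇒ h* = (5/2)/4 = 0.6250.

Set f=λy, z=hλ:
  y_{n+1} = y_n + z·[9/10·y_n + 1/10·y_{n+1}] ⇒ (1 − 1/10z)y_{n+1} = (1 + 9/10z)y_n
  so R(z) = (1 + 9/10z)/(1 − 1/10z).

Find x<0 with |R(x)|<1.
x=-0.47: |R|=0.5511
R=−1: 1+9/10x = −1+1/10x ⇒ -4/5x=2 ⇒ x=2/(-4/5)=-2.5000
Confirm numerically:
  x=-2.456: |R|=0.97174 <1
  x=-1.542: |R|=0.33599 <1
  x=-1.383: |R|=0.21497 <1
  x=-3.014: |R|=1.31597 >1
  x=-3.012: |R|=1.31479 >1
So |R|<1 on (-2.5000, 0).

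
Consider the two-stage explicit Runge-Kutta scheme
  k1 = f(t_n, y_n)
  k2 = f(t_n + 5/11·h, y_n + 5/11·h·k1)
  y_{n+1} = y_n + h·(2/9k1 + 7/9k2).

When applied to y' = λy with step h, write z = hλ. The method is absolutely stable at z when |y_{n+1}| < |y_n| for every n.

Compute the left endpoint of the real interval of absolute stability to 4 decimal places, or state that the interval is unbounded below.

left endpoint -2.8286.

Set f=λy, z=hλ:
  k1=λy_n ⇒ h·k1=z·y_n;  k2=λ(1+5/11z)y_n ⇒ h·k2=z(1+5/11z)y_n
  y_{n+1}/y_n = 1 + 2/9z + 7/9z(1+5/11z) = 1 + z + 35/99z²
  Hence R(z) = 1 + z + 35/99z².

Solve |R(x)|<1 on ℝ⁻.
x=-0.37: |R|=0.6784
R=1: x+35/99x²=0 ⇒ x=−99/35=-2.8286; min R=1−1/(4·35/99)=0.2929>−1
Confirm numerically:
  x=-2.676: |R|=0.85566 <1
  x=-2.511: |R|=0.71808 <1
  x=-2.392: |R|=0.63081 <1
  x=-3.261: |R|=1.49854 >1
  x=-2.924: |R|=1.09865 >1
  x=-2.910: |R|=1.08377 >1
Interval (-2.8286, 0).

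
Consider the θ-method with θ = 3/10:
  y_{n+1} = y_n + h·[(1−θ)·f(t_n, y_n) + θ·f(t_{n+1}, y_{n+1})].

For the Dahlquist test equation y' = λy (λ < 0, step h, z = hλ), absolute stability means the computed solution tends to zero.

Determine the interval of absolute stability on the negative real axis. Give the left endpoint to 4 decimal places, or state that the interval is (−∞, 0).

Test eqn y'=λy, z=hλ:
  y_{n+1} = y_n + z·[7/10·y_n + 3/10·y_{n+1}] ⇒ (1 − 3/10z)y_{n+1} = (1 + 7/10z)y_n
  Hence R(z) = (1 + 7/10z)/(1 − 3/10z).

Solve |R(x)|<1 on ℝ⁻.
x=-0.47: |R|=0.5881
R=−1: 1+7/10x = −1+3/10x ⇒ -2/5x=2 ⇒ x=2/(-2/5)=-5.0000
Confirm numerically:
  x=-4.561: |R|=0.92585 <1
  x=-3.798: |R|=0.77526 <1
  x=-3.688: |R|=0.75085 <1
  x=-2.788: |R|=0.51819 <1
  x=-5.529: |R|=1.07959 >1
  x=-5.341: |R|=1.05242 >1
  x=-5.148: |R|=1.02327 >1
Stable set (-5.0000, 0).

z∈(-5.0000,0).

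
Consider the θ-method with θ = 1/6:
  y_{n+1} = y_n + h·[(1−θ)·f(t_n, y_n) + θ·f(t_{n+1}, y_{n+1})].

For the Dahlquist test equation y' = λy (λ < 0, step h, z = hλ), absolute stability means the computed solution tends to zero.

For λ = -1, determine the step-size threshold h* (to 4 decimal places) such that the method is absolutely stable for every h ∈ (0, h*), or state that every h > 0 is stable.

(-3.0000,0); λ=-1 ⇒ h* = (3)/1 = 3.0000.

With y'=λy (z=hλ):
  y_{n+1} = y_n + z·[5/6·y_n + 1/6·y_{n+1}] ⇒ (1 − 1/6z)y_{n+1} = (1 + 5/6z)y_n
  so R(z) = (1 + 5/6z)/(1 − 1/6z).

Find x<0 with |R(x)|<1.
x=-0.7: |R|=0.3731
R=−1: 1+5/6x = −1+1/6x ⇒ -2/3x=2 ⇒ x=2/(-2/3)=-3.0000
Confirm numerically:
  x=-2.701: |R|=0.86254 <1
  x=-2.217: |R|=0.61884 <1
  x=-1.478: |R|=0.18588 <1
  x=-3.333: |R|=1.14272 >1
  x=-3.159: |R|=1.06944 >1
So |R|<1 on (-3.0000, 0).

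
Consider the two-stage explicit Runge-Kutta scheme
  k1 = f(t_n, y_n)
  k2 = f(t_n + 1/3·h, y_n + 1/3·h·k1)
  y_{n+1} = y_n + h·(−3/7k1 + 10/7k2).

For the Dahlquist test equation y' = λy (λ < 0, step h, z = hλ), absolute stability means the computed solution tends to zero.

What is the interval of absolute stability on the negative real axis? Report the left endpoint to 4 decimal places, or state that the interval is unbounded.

With y'=λy (z=hλ):
  k1=λy_n ⇒ h·k1=z·y_n;  k2=λ(1+1/3z)y_n ⇒ h·k2=z(1+1/3z)y_n
  y_{n+1}/y_n = 1 − 3/7z + 10/7z(1+1/3z) = 1 + z + 10/21z²
  R(z) = 1 + z + 10/21z².

Solve |R(x)|<1 on ℝ⁻.
x=-1.42: |R|=0.5402
R=1: x+10/21x²=0 ⇒ x=−21/10=-2.1000; min R=1−1/(4·10/21)=0.4750>−1
Confirm numerically:
  x=-1.705: |R|=0.67930 <1
  x=-1.215: |R|=0.48796 <1
  x=-0.897: |R|=0.48615 <1
  x=-2.625: |R|=1.65625 >1
  x=-2.427: |R|=1.37792 >1
Interval (-2.1000, 0).

z∈(-2.1000,0).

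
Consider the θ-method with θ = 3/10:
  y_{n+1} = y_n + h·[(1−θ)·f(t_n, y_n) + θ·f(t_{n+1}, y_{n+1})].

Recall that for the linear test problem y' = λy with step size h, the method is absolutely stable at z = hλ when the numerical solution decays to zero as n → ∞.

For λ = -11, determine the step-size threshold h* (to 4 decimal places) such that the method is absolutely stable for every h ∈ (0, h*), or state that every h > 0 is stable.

Test eqn y'=λy, z=hλ:
  y_{n+1} = y_n + z·[7/10·y_n + 3/10·y_{n+1}] ⇒ (1 − 3/10z)y_{n+1} = (1 + 7/10z)y_n
  so R(z) = (1 + 7/10z)/(1 − 3/10z).

Boundary: |R(x)|=1, x<0.
x=-1.69: |R|=0.1214
R=−1: 1+7/10x = −1+3/10x ⇒ -2/5x=2 ⇒ x=2/(-2/5)=-5.0000
Confirm numerically:
  x=-4.470: |R|=0.90944 <1
  x=-3.236: |R|=0.64197 <1
  x=-3.090: |R|=0.60353 <1
  x=-5.223: |R|=1.03475 >1
  x=-5.038: |R|=1.00605 >1
Stable set (-5.0000, 0).

(-5.0000,0); λ=-11 ⇒ h* = (5)/11 = 0.4545.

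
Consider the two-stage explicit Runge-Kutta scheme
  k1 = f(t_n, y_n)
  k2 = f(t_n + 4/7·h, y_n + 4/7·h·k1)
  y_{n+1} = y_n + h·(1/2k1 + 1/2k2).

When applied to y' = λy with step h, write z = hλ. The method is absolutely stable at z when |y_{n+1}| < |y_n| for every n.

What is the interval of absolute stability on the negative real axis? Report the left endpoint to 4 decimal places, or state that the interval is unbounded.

With y'=λy (z=hλ):
  k1=λy_n ⇒ h·k1=z·y_n;  k2=λ(1+4/7z)y_n ⇒ h·k2=z(1+4/7z)y_n
  y_{n+1}/y_n = 1 + 1/2z + 1/2z(1+4/7z) = 1 + z + 2/7z²
  Hence R(z) = 1 + z + 2/7z².

Solve |R(x)|<1 on ℝ⁻.
x=-1.22: |R|=0.2053
R=1: x+2/7x²=0 ⇒ x=−7/2=-3.5000; min R=1−1/(4·2/7)=0.1250>−1
Confirm numerically:
  x=-2.656: |R|=0.35952 <1
  x=-2.326: |R|=0.21979 <1
  x=-2.302: |R|=0.21206 <1
  x=-2.291: |R|=0.20862 <1
  x=-3.941: |R|=1.49657 >1
  x=-3.524: |R|=1.02416 >1
Interval (-3.5000, 0).

(-3.5000, 0).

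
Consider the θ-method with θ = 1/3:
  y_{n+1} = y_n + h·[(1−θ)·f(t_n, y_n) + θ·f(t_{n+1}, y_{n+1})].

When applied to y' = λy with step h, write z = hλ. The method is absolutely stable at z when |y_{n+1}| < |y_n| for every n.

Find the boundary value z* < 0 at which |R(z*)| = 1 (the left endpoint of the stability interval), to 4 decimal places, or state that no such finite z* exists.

Test eqn y'=λy, z=hλ:
  y_{n+1} = y_n + z·[2/3·y_n + 1/3·y_{n+1}] ⇒ (1 − 1/3z)y_{n+1} = (1 + 2/3z)y_n
  Hence R(z) = (1 + 2/3z)/(1 − 1/3z).

Boundary: |R(x)|=1, x<0.
x=-0.77: |R|=0.3873
R=−1: 1+2/3x = −1+1/3x ⇒ -1/3x=2 ⇒ x=2/(-1/3)=-6.0000
Confirm numerically:
  x=-5.463: |R|=0.93655 <1
  x=-5.385: |R|=0.92665 <1
  x=-3.211: |R|=0.55096 <1
  x=-6.513: |R|=1.05393 >1
  x=-6.421: |R|=1.04469 >1
  x=-6.384: |R|=1.04092 >1
So |R|<1 on (-6.0000, 0).

left endpoint -6.0000.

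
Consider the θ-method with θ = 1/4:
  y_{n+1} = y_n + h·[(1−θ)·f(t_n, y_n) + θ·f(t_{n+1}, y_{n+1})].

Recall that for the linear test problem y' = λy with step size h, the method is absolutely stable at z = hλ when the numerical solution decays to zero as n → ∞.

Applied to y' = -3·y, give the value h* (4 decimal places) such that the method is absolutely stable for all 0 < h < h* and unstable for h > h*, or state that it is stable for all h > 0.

On y'=λy, z=hλ:
  y_{n+1} = y_n + z·[3/4·y_n + 1/4·y_{n+1}] ⇒ (1 − 1/4z)y_{n+1} = (1 + 3/4z)y_n
  ⇒ R(z) = (1 + 3/4z)/(1 − 1/4z).

Need |R(x)|<1, x<0.
x=-0.64: |R|=0.4483
R=−1: 1+3/4x = −1+1/4x ⇒ -1/2x=2 ⇒ x=2/(-1/2)=-4.0000
Confirm numerically:
  x=-2.822: |R|=0.65465 <1
  x=-2.498: |R|=0.53770 <1
  x=-2.217: |R|=0.42641 <1
  x=-4.325: |R|=1.07808 >1
  x=-4.181: |R|=1.04425 >1
So |R|<1 on (-4.0000, 0).

(-4.0000,0); λ=-3 ⇒ h* = (4)/3 = 1.3333.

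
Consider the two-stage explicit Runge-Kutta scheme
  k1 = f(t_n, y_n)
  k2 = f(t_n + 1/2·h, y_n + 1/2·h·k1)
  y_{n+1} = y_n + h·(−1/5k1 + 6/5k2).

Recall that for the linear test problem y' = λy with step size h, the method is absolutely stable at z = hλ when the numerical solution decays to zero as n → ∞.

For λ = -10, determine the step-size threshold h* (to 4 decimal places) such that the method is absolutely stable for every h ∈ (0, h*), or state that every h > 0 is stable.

(-1.6667,0); λ=-10 ⇒ h* = (5/3)/10 = 0.1667.

Test eqn y'=λy, z=hλ:
  k1=λy_n ⇒ h·k1=z·y_n;  k2=λ(1+1/2z)y_n ⇒ h·k2=z(1+1/2z)y_n
  y_{n+1}/y_n = 1 − 1/5z + 6/5z(1+1/2z) = 1 + z + 3/5z²
  ⇒ R(z) = 1 + z + 3/5z².

Find x<0 with |R(x)|<1.
x=-0.47: |R|=0.6625
R=1: x+3/5x²=0 ⇒ x=−5/3=-1.6667; min R=1−1/(4·3/5)=0.5833>−1
Confirm numerically:
  x=-1.539: |R|=0.88211 <1
  x=-1.444: |R|=0.80708 <1
  x=-1.432: |R|=0.79837 <1
  x=-0.689: |R|=0.59583 <1
  x=-1.995: |R|=1.39302 >1
  x=-1.909: |R|=1.27757 >1
So |R|<1 on (-1.6667, 0).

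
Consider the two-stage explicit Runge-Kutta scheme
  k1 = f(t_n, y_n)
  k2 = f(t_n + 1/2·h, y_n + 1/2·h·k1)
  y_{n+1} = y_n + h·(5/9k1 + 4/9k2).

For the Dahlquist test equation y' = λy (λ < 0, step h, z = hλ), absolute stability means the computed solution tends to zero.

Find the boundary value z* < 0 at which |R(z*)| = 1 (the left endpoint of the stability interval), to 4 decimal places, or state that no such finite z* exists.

Set f=λy, z=hλ:
  k1=λy_n ⇒ h·k1=z·y_n;  k2=λ(1+1/2z)y_n ⇒ h·k2=z(1+1/2z)y_n
  y_{n+1}/y_n = 1 + 5/9z + 4/9z(1+1/2z) = 1 + z + 2/9z²
  so R(z) = 1 + z + 2/9z².

Find x<0 with |R(x)|<1.
x=-1.28: |R|=0.0841
R=1: x+2/9x²=0 ⇒ x=−9/2=-4.5000; min R=1−1/(4·2/9)=-0.1250>−1
Confirm numerically:
  x=-4.182: |R|=0.70447 <1
  x=-3.943: |R|=0.51194 <1
  x=-3.336: |R|=0.13709 <1
  x=-2.798: |R|=0.05827 <1
  x=-4.839: |R|=1.36454 >1
  x=-4.593: |R|=1.09492 >1
  x=-4.567: |R|=1.06800 >1
Stable set (-4.5000, 0).

left endpoint -4.5000.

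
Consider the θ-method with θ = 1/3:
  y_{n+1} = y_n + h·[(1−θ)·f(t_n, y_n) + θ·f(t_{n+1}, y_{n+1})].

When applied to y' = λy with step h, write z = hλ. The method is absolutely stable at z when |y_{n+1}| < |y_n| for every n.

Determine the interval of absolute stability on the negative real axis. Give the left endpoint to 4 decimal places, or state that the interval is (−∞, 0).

z∈(-6.0000,0).

With y'=λy (z=hλ):
  y_{n+1} = y_n + z·[2/3·y_n + 1/3·y_{n+1}] ⇒ (1 − 1/3z)y_{n+1} = (1 + 2/3z)y_n
  ⇒ R(z) = (1 + 2/3z)/(1 − 1/3z).

Solve |R(x)|<1 on ℝ⁻.
x=-0.44: |R|=0.6163
R=−1: 1+2/3x = −1+1/3x ⇒ -1/3x=2 ⇒ x=2/(-1/3)=-6.0000
Confirm numerically:
  x=-5.238: |R|=0.90750 <1
  x=-4.689: |R|=0.82950 <1
  x=-3.365: |R|=0.58602 <1
  x=-2.924: |R|=0.48076 <1
  x=-6.554: |R|=1.05799 >1
  x=-6.383: |R|=1.04082 >1
  x=-6.253: |R|=1.02734 >1
Stable set (-6.0000, 0).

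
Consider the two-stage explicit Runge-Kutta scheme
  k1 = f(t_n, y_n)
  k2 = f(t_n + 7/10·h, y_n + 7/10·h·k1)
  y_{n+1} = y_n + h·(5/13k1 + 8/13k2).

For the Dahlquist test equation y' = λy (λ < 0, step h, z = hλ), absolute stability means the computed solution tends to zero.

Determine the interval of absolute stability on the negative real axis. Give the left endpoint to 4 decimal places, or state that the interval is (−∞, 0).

(-2.3214, 0).

On y'=λy, z=hλ:
  k1=λy_n ⇒ h·k1=z·y_n;  k2=λ(1+7/10z)y_n ⇒ h·k2=z(1+7/10z)y_n
  y_{n+1}/y_n = 1 + 5/13z + 8/13z(1+7/10z) = 1 + z + 28/65z²
  so R(z) = 1 + z + 28/65z².

Boundary: |R(x)|=1, x<0.
x=-0.73: |R|=0.4996
R=1: x+28/65x²=0 ⇒ x=−65/28=-2.3214; min R=1−1/(4·28/65)=0.4196>−1
Confirm numerically:
  x=-1.812: |R|=0.60236 <1
  x=-1.752: |R|=0.57025 <1
  x=-1.402: |R|=0.44472 <1
  x=-2.902: |R|=1.72577 >1
  x=-2.508: |R|=1.20157 >1
  x=-2.396: |R|=1.07697 >1
Stable set (-2.3214, 0).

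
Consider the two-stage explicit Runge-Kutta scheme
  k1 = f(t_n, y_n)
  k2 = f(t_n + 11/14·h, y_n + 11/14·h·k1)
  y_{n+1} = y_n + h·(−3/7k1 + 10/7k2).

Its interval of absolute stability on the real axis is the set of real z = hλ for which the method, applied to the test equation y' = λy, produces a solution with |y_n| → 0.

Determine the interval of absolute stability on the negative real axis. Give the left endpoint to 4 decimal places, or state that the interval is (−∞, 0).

On y'=λy, z=hλ:
  k1=λy_n ⇒ h·k1=z·y_n;  k2=λ(1+11/14z)y_n ⇒ h·k2=z(1+11/14z)y_n
  y_{n+1}/y_n = 1 − 3/7z + 10/7z(1+11/14z) = 1 + z + 55/49z²
  R(z) = 1 + z + 55/49z².

Find x<0 with |R(x)|<1.
x=-1.48: |R|=1.9786
R=1: x+55/49x²=0 ⇒ x=−49/55=-0.8909; min R=1−1/(4·55/49)=0.7773>−1
Confirm numerically:
  x=-0.785: |R|=0.90668 <1
  x=-0.632: |R|=0.81633 <1
  x=-0.433: |R|=0.77745 <1
  x=-1.440: |R|=1.88751 >1
  x=-1.277: |R|=1.55341 >1
So |R|<1 on (-0.8909, 0).

z∈(-0.8909,0).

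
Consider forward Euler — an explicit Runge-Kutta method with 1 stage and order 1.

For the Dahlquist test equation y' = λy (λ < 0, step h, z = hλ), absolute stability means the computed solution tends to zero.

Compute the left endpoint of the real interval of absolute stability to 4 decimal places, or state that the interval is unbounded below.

z* = -2.0000.

Test eqn y'=λy, z=hλ:
  order 1, 1-stage ⇒ R(z)=1+z
  (e.g. R(-1.53)=-0.53000, |R|=0.53000)

Boundary: |R(x)|=1, x<0.
x=-1.53: |R|=0.5300
|R(-2.22)|=1.2200 |R(-1.34)|=0.3400 |R(-0.56)|=0.4400
Bisect:
  x_lo=-2.4153 |R|=1.4153  x_hi=-0.1014 |R|=0.8986
  mid=-1.25834 |R|=0.25834 →hi
  mid=-1.83680 |R|=0.83680 →hi
  mid=-2.12602 |R|=1.12602 →lo
  mid=-1.98141 |R|=0.98141 →hi
  mid=-2.05372 |R|=1.05372 →lo
  mid=-2.01756 |R|=1.01756 →lo
  mid=-1.99949 |R|=0.99949 →hi
  mid=-2.00853 |R|=1.00853 →lo
  ...
  [-2.00005,-1.99991] ⇒ x*=-2.0000
So |R|<1 on (-2.0000, 0).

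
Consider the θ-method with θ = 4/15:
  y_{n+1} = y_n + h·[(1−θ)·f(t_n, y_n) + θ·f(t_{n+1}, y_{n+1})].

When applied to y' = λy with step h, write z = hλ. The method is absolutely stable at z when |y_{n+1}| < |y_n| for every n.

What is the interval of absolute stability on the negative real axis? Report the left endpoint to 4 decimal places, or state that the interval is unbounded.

z∈(-4.2857,0).

Set f=λy, z=hλ:
  y_{n+1} = y_n + z·[11/15·y_n + 4/15·y_{n+1}] ⇒ (1 − 4/15z)y_{n+1} = (1 + 11/15z)y_n
  so R(z) = (1 + 11/15z)/(1 − 4/15z).

Need |R(x)|<1, x<0.
x=-0.87: |R|=0.2938
R=−1: 1+11/15x = −1+4/15x ⇒ -7/15x=2 ⇒ x=2/(-7/15)=-4.2857
Confirm numerically:
  x=-3.542: |R|=0.82152 <1
  x=-3.336: |R|=0.76545 <1
  x=-3.288: |R|=0.75192 <1
  x=-2.375: |R|=0.45408 <1
  x=-4.650: |R|=1.07589 >1
  x=-4.649: |R|=1.07569 >1
  x=-4.530: |R|=1.05163 >1
Interval (-4.2857, 0).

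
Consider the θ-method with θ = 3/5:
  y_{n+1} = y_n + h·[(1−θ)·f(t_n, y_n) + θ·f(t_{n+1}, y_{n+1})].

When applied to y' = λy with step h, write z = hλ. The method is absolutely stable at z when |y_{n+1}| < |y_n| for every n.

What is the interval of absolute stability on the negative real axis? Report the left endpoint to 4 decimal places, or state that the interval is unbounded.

unbounded; (−∞, 0).

Test eqn y'=λy, z=hλ:
  y_{n+1} = y_n + z·[2/5·y_n + 3/5·y_{n+1}] ⇒ (1 − 3/5z)y_{n+1} = (1 + 2/5z)y_n
  Hence R(z) = (1 + 2/5z)/(1 − 3/5z).

Boundary: |R(x)|=1, x<0.
x=-0.49: |R|=0.6213
x=-2: |R|=0.0909
x=-10: |R|=0.4286
x=-100: |R|=0.6393
θ=3/5≥1/2 ⇒ |1+2/5x|<|1−3/5x| ∀x<0 ⇒ interval (−∞,0).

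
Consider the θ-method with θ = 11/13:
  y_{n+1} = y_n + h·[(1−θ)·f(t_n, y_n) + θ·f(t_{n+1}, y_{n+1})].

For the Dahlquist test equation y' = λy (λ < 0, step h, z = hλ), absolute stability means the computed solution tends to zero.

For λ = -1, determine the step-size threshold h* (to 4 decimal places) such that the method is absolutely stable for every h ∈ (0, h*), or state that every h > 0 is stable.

On y'=λy, z=hλ:
  y_{n+1} = y_n + z·[2/13·y_n + 11/13·y_{n+1}] ⇒ (1 − 11/13z)y_{n+1} = (1 + 2/13z)y_n
  ⇒ R(z) = (1 + 2/13z)/(1 − 11/13z).

Boundary: |R(x)|=1, x<0.
x=-1.24: |R|=0.3949
x=-2: |R|=0.2571
x=-10: |R|=0.0569
x=-100: |R|=0.1680
θ=11/13≥1/2 ⇒ |1+2/13x|<|1−11/13x| ∀x<0 ⇒ stable on all of ℝ⁻.

unbounded; (−∞, 0). Any h>0 works for λ=-1.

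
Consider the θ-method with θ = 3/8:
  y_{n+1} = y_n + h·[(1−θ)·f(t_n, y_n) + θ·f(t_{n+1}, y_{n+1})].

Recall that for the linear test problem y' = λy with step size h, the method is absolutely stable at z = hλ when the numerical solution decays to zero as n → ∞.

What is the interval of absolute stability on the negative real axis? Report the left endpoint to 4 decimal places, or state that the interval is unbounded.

Test eqn y'=λy, z=hλ:
  y_{n+1} = y_n + z·[5/8·y_n + 3/8·y_{n+1}] ⇒ (1 − 3/8z)y_{n+1} = (1 + 5/8z)y_n
  Hence R(z) = (1 + 5/8z)/(1 − 3/8z).

Find x<0 with |R(x)|<1.
x=-1.77: |R|=0.0639
R=−1: 1+5/8x = −1+3/8x ⇒ -1/4x=2 ⇒ x=2/(-1/4)=-8.0000
Confirm numerically:
  x=-7.445: |R|=0.96341 <1
  x=-7.174: |R|=0.94404 <1
  x=-6.272: |R|=0.87112 <1
  x=-3.935: |R|=0.58950 <1
  x=-8.577: |R|=1.03421 >1
  x=-8.327: |R|=1.01983 >1
  x=-8.137: |R|=1.00845 >1
Stable set (-8.0000, 0).

z∈(-8.0000,0).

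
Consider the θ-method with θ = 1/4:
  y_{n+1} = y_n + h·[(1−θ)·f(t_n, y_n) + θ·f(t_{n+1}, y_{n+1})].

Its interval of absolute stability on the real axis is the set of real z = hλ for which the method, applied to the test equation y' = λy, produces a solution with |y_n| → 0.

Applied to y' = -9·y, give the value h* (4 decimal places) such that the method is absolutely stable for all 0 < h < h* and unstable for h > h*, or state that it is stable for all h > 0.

Set f=λy, z=hλ:
  y_{n+1} = y_n + z·[3/4·y_n + 1/4·y_{n+1}] ⇒ (1 − 1/4z)y_{n+1} = (1 + 3/4z)y_n
  Hence R(z) = (1 + 3/4z)/(1 − 1/4z).

Find x<0 with |R(x)|<1.
x=-0.76: |R|=0.3613
R=−1: 1+3/4x = −1+1/4x ⇒ -1/2x=2 ⇒ x=2/(-1/2)=-4.0000
Confirm numerically:
  x=-3.692: |R|=0.91992 <1
  x=-3.055: |R|=0.73210 <1
  x=-3.006: |R|=0.71624 <1
  x=-1.886: |R|=0.28169 <1
  x=-4.210: |R|=1.05116 >1
  x=-4.190: |R|=1.04640 >1
Interval (-4.0000, 0).

(-4.0000,0); λ=-9 ⇒ h* = (4)/9 = 0.4444.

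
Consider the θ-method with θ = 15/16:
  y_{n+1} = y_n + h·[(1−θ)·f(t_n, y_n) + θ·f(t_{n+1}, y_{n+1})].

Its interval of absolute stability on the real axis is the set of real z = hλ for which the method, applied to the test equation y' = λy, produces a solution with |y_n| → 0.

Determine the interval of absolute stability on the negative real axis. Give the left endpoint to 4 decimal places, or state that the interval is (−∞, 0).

(−∞, 0) — no finite endpoint.

Set f=λy, z=hλ:
  y_{n+1} = y_n + z·[1/16·y_n + 15/16·y_{n+1}] ⇒ (1 − 15/16z)y_{n+1} = (1 + 1/16z)y_n
  so R(z) = (1 + 1/16z)/(1 − 15/16z).

Solve |R(x)|<1 on ℝ⁻.
x=-1.53: |R|=0.3715
x=-2: |R|=0.3043
x=-10: |R|=0.0361
x=-100: |R|=0.0554
θ=15/16≥1/2 ⇒ |1+1/16x|<|1−15/16x| ∀x<0 ⇒ stable on all of ℝ⁻.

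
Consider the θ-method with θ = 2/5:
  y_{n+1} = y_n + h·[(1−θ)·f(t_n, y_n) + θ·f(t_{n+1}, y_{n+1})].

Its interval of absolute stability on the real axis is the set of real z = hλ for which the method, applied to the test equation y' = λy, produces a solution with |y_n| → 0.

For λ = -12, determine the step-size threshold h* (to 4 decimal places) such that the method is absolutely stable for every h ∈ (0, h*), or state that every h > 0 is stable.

(-10.0000,0); λ=-12 ⇒ h* = (10)/12 = 0.8333.

Test eqn y'=λy, z=hλ:
  y_{n+1} = y_n + z·[3/5·y_n + 2/5·y_{n+1}] ⇒ (1 − 2/5z)y_{n+1} = (1 + 3/5z)y_n
  so R(z) = (1 + 3/5z)/(1 − 2/5z).

Solve |R(x)|<1 on ℝ⁻.
x=-1.34: |R|=0.1276
R=−1: 1+3/5x = −1+2/5x ⇒ -1/5x=2 ⇒ x=2/(-1/5)=-10.0000
Confirm numerically:
  x=-9.593: |R|=0.98317 <1
  x=-6.488: |R|=0.80463 <1
  x=-4.132: |R|=0.55760 <1
  x=-10.237: |R|=1.00930 >1
  x=-10.123: |R|=1.00487 >1
  x=-10.055: |R|=1.00219 >1
So |R|<1 on (-10.0000, 0).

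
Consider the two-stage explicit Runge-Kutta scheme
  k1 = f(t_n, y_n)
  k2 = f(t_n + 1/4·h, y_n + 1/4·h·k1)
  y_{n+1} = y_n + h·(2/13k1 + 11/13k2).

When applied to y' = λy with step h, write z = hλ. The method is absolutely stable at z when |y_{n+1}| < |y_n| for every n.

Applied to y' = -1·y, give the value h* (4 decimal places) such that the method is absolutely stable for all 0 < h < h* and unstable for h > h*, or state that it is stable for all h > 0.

With y'=λy (z=hλ):
  k1=λy_n ⇒ h·k1=z·y_n;  k2=λ(1+1/4z)y_n ⇒ h·k2=z(1+1/4z)y_n
  y_{n+1}/y_n = 1 + 2/13z + 11/13z(1+1/4z) = 1 + z + 11/52z²
  so R(z) = 1 + z + 11/52z².

Solve |R(x)|<1 on ℝ⁻.
x=-1.19: |R|=0.1096
R=1: x+11/52x²=0 ⇒ x=−52/11=-4.7273; min R=1−1/(4·11/52)=-0.1818>−1
Confirm numerically:
  x=-4.702: |R|=0.97486 <1
  x=-4.485: |R|=0.77014 <1
  x=-4.201: |R|=0.53232 <1
  x=-3.102: |R|=0.06649 <1
  x=-4.795: |R|=1.06870 >1
  x=-4.765: |R|=1.03803 >1
So |R|<1 on (-4.7273, 0).

(-4.7273,0); λ=-1 ⇒ h* = (52/11)/1 = 4.7273.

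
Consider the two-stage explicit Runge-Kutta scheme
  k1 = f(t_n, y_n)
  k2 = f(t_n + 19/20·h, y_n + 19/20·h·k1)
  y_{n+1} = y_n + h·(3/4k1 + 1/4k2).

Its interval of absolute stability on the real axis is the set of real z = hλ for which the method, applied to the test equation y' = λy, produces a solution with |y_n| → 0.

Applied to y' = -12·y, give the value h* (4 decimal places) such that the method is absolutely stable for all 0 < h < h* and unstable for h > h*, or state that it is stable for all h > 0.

(-4.2105,0); λ=-12 ⇒ h* = (80/19)/12 = 0.3509.

On y'=λy, z=hλ:
  k1=λy_n ⇒ h·k1=z·y_n;  k2=λ(1+19/20z)y_n ⇒ h·k2=z(1+19/20z)y_n
  y_{n+1}/y_n = 1 + 3/4z + 1/4z(1+19/20z) = 1 + z + 19/80z²
  R(z) = 1 + z + 19/80z².

Solve |R(x)|<1 on ℝ⁻.
x=-0.88: |R|=0.3039
R=1: x+19/80x²=0 ⇒ x=−80/19=-4.2105; min R=1−1/(4·19/80)=-0.0526>−1
Confirm numerically:
  x=-3.648: |R|=0.51263 <1
  x=-3.083: |R|=0.17441 <1
  x=-2.391: |R|=0.03324 <1
  x=-4.808: |R|=1.68226 >1
  x=-4.608: |R|=1.43500 >1
Stable set (-4.2105, 0).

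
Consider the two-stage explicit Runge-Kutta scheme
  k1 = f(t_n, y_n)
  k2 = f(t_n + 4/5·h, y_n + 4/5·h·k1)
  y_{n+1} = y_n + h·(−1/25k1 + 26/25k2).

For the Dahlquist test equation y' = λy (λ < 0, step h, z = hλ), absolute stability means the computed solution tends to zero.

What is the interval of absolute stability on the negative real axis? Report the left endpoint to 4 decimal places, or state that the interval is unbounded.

Test eqn y'=λy, z=hλ:
  k1=λy_n ⇒ h·k1=z·y_n;  k2=λ(1+4/5z)y_n ⇒ h·k2=z(1+4/5z)y_n
  y_{n+1}/y_n = 1 − 1/25z + 26/25z(1+4/5z) = 1 + z + 104/125z²
  so R(z) = 1 + z + 104/125z².

Boundary: |R(x)|=1, x<0.
x=-0.38: |R|=0.7401
R=1: x+104/125x²=0 ⇒ x=−125/104=-1.2019; min R=1−1/(4·104/125)=0.6995>−1
Confirm numerically:
  x=-1.131: |R|=0.93326 <1
  x=-1.113: |R|=0.91766 <1
  x=-1.030: |R|=0.85267 <1
  x=-0.962: |R|=0.80797 <1
  x=-1.561: |R|=1.46635 >1
  x=-1.403: |R|=1.23472 >1
Interval (-1.2019, 0).

z∈(-1.2019,0).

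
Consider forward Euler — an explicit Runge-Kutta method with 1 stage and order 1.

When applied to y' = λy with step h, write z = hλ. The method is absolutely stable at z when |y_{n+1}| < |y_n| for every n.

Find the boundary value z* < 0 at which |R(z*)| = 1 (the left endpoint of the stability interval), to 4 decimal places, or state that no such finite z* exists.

z* = -2.0000.

Set f=λy, z=hλ:
  order 1, 1-stage ⇒ R(z)=1+z
  (e.g. R(-0.31)=0.69000, |R|=0.69000)

Need |R(x)|<1, x<0.
x=-0.31: |R|=0.6900
|R(-2.33)|=1.3300 |R(-2.1)|=1.1000 |R(-1.74)|=0.7400
Bisect:
  x_lo=-2.6995 |R|=1.6995  x_hi=-0.2908 |R|=0.7092
  mid=-1.49515 |R|=0.49515 →hi
  mid=-2.09734 |R|=1.09734 →lo
  mid=-1.79625 |R|=0.79625 →hi
  mid=-1.94679 |R|=0.94679 →hi
  mid=-2.02207 |R|=1.02207 →lo
  mid=-1.98443 |R|=0.98443 →hi
  mid=-2.00325 |R|=1.00325 →lo
  mid=-1.99384 |R|=0.99384 →hi
  mid=-1.99854 |R|=0.99854 →hi
  ...
  [-2.00001,-1.99987] ⇒ x*=-2.0000
So |R|<1 on (-2.0000, 0).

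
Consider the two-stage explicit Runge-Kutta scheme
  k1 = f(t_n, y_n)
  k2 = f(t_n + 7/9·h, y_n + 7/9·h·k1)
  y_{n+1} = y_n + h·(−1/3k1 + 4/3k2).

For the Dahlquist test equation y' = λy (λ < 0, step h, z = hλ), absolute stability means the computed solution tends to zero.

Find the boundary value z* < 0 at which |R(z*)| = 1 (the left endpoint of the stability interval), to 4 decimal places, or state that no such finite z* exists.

z* = -0.9643.

With y'=λy (z=hλ):
  k1=λy_n ⇒ h·k1=z·y_n;  k2=λ(1+7/9z)y_n ⇒ h·k2=z(1+7/9z)y_n
  y_{n+1}/y_n = 1 − 1/3z + 4/3z(1+7/9z) = 1 + z + 28/27z²
  Hence R(z) = 1 + z + 28/27z².

Solve |R(x)|<1 on ℝ⁻.
x=-1.48: |R|=1.7915
R=1: x+28/27x²=0 ⇒ x=−27/28=-0.9643; min R=1−1/(4·28/27)=0.7589>−1
Confirm numerically:
  x=-0.861: |R|=0.90778 <1
  x=-0.819: |R|=0.87660 <1
  x=-0.800: |R|=0.86370 <1
  x=-0.567: |R|=0.76640 <1
  x=-1.497: |R|=1.82701 >1
  x=-1.394: |R|=1.62121 >1
So |R|<1 on (-0.9643, 0).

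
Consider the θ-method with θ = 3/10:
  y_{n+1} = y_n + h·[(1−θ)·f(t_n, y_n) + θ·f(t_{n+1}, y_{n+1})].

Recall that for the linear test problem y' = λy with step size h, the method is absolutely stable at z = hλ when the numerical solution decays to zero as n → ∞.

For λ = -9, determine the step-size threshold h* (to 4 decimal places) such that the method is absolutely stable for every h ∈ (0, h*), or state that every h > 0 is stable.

(-5.0000,0); λ=-9 ⇒ h* = (5)/9 = 0.5556.

With y'=λy (z=hλ):
  y_{n+1} = y_n + z·[7/10·y_n + 3/10·y_{n+1}] ⇒ (1 − 3/10z)y_{n+1} = (1 + 7/10z)y_n
  so R(z) = (1 + 7/10z)/(1 − 3/10z).

Find x<0 with |R(x)|<1.
x=-0.82: |R|=0.3419
R=−1: 1+7/10x = −1+3/10x ⇒ -2/5x=2 ⇒ x=2/(-2/5)=-5.0000
Confirm numerically:
  x=-4.567: |R|=0.92692 <1
  x=-4.196: |R|=0.85762 <1
  x=-2.803: |R|=0.52262 <1
  x=-2.065: |R|=0.27508 <1
  x=-5.162: |R|=1.02543 >1
  x=-5.052: |R|=1.00827 >1
So |R|<1 on (-5.0000, 0).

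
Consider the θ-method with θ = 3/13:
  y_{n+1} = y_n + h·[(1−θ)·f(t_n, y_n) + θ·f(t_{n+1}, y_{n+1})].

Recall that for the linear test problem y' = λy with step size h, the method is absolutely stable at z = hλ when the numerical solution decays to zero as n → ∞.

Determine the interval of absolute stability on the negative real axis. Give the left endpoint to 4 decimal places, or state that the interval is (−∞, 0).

(-3.7143, 0).

On y'=λy, z=hλ:
  y_{n+1} = y_n + z·[10/13·y_n + 3/13·y_{n+1}] ⇒ (1 − 3/13z)y_{n+1} = (1 + 10/13z)y_n
  Hence R(z) = (1 + 10/13z)/(1 − 3/13z).

Solve |R(x)|<1 on ℝ⁻.
x=-1.54: |R|=0.1362
R=−1: 1+10/13x = −1+3/13x ⇒ -7/13x=2 ⇒ x=2/(-7/13)=-3.7143
Confirm numerically:
  x=-3.041: |R|=0.78696 <1
  x=-2.868: |R|=0.72579 <1
  x=-2.470: |R|=0.57325 <1
  x=-2.080: |R|=0.40541 <1
  x=-4.273: |R|=1.15148 >1
  x=-4.199: |R|=1.13255 >1
  x=-3.959: |R|=1.06886 >1
Stable set (-3.7143, 0).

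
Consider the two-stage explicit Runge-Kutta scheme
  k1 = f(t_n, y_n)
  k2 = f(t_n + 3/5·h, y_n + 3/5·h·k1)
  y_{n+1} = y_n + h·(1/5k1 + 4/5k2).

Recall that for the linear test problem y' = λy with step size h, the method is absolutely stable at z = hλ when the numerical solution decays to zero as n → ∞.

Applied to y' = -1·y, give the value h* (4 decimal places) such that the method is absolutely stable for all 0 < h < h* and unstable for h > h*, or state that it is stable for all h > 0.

Test eqn y'=λy, z=hλ:
  k1=λy_n ⇒ h·k1=z·y_n;  k2=λ(1+3/5z)y_n ⇒ h·k2=z(1+3/5z)y_n
  y_{n+1}/y_n = 1 + 1/5z + 4/5z(1+3/5z) = 1 + z + 12/25z²
  R(z) = 1 + z + 12/25z².

Find x<0 with |R(x)|<1.
x=-1: |R|=0.4800
R=1: x+12/25x²=0 ⇒ x=−25/12=-2.0833; min R=1−1/(4·12/25)=0.4792>−1
Confirm numerically:
  x=-1.749: |R|=0.71932 <1
  x=-1.485: |R|=0.57351 <1
  x=-1.046: |R|=0.47918 <1
  x=-2.514: |R|=1.51969 >1
  x=-2.431: |R|=1.40569 >1
Interval (-2.0833, 0).

(-2.0833,0); λ=-1 ⇒ h* = (25/12)/1 = 2.0833.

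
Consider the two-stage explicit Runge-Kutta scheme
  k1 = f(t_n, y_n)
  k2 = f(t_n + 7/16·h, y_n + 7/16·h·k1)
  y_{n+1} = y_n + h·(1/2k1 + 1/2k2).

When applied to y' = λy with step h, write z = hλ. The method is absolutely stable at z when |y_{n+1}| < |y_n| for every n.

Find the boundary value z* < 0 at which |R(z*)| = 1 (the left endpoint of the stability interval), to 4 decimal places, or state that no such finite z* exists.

Set f=λy, z=hλ:
  k1=λy_n ⇒ h·k1=z·y_n;  k2=λ(1+7/16z)y_n ⇒ h·k2=z(1+7/16z)y_n
  y_{n+1}/y_n = 1 + 1/2z + 1/2z(1+7/16z) = 1 + z + 7/32z²
  so R(z) = 1 + z + 7/32z².

Boundary: |R(x)|=1, x<0.
x=-1.49: |R|=0.0044
R=1: x+7/32x²=0 ⇒ x=−32/7=-4.5714; min R=1−1/(4·7/32)=-0.1429>−1
Confirm numerically:
  x=-3.977: |R|=0.48287 <1
  x=-2.754: |R|=0.09489 <1
  x=-2.382: |R|=0.14083 <1
  x=-5.079: |R|=1.56393 >1
  x=-4.908: |R|=1.36135 >1
  x=-4.722: |R|=1.15553 >1
So |R|<1 on (-4.5714, 0).

left endpoint -4.5714.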